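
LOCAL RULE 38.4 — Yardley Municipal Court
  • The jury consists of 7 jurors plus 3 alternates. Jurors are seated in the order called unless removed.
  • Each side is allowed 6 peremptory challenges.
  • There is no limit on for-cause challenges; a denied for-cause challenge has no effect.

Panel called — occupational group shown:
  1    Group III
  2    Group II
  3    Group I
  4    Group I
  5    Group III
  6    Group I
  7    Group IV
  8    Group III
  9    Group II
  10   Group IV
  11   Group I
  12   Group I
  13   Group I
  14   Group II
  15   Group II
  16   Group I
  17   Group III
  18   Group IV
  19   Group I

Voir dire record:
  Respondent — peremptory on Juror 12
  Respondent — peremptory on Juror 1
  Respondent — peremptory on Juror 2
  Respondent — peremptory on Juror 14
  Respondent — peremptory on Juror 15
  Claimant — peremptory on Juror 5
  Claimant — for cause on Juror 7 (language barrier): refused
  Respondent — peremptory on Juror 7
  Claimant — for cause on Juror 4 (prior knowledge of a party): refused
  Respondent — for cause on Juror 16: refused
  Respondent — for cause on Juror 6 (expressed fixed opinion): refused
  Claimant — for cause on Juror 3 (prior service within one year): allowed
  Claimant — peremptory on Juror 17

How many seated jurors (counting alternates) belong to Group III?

1

Removed: #1, #2, #3, #5, #7, #12, #14, #15, #17.
Seated (10 incl. alternates): #4, #6, #8, #9, #10, #11, #13, #16, #18, #19.
Of those, in Group III: #8 → 1.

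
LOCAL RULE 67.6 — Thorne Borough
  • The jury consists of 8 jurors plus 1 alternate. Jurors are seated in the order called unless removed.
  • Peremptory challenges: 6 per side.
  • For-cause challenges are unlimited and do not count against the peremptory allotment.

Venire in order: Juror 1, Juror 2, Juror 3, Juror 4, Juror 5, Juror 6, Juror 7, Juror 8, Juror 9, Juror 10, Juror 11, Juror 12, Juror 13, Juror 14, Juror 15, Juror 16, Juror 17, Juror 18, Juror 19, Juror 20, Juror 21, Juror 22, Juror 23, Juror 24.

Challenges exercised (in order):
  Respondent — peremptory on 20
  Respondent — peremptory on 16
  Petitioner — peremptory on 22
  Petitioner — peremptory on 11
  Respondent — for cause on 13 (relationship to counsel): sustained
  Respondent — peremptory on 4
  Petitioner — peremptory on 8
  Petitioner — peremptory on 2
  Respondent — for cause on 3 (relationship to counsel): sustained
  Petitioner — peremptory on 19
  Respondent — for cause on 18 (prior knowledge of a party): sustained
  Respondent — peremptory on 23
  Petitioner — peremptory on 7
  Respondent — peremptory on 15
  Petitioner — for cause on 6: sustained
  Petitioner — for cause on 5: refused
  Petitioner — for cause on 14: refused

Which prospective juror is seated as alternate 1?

24

Removed: #2, #3, #4, #6, #7, #8, #11, #13, #15, #16, #18, #19, #20, #22, #23. (#5, #14 stay — for-cause denied.)
Seating in order: seats 1–8 → #1, #5, #9, #10, #12, #14, #17, #21; alternates → #24.
So alternate 1 is #24.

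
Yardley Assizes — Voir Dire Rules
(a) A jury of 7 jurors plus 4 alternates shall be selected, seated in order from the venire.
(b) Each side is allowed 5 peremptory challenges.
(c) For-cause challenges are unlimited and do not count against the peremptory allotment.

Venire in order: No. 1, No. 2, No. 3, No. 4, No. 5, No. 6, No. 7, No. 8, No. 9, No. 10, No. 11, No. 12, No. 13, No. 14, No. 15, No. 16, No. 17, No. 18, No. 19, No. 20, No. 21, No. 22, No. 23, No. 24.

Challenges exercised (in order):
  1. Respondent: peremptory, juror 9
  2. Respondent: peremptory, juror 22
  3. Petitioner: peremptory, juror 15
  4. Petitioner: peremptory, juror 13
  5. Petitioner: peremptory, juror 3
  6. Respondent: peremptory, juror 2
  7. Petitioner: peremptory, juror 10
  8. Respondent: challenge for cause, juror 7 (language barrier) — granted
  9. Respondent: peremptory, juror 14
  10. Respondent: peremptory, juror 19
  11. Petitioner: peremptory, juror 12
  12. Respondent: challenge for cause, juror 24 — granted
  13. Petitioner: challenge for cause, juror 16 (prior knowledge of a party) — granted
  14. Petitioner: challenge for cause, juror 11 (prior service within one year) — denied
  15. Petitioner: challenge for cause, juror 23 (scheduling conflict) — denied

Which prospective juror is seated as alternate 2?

20

Removed: #2, #3, #7, #9, #10, #12, #13, #14, #15, #16, #19, #22, #24. (#11, #23 stay — for-cause denied.)
Filling seats in venire order through position 9: #1, #4, #5, #6, #8, #11, #17, #18, #20.
So alternate 2 is #20.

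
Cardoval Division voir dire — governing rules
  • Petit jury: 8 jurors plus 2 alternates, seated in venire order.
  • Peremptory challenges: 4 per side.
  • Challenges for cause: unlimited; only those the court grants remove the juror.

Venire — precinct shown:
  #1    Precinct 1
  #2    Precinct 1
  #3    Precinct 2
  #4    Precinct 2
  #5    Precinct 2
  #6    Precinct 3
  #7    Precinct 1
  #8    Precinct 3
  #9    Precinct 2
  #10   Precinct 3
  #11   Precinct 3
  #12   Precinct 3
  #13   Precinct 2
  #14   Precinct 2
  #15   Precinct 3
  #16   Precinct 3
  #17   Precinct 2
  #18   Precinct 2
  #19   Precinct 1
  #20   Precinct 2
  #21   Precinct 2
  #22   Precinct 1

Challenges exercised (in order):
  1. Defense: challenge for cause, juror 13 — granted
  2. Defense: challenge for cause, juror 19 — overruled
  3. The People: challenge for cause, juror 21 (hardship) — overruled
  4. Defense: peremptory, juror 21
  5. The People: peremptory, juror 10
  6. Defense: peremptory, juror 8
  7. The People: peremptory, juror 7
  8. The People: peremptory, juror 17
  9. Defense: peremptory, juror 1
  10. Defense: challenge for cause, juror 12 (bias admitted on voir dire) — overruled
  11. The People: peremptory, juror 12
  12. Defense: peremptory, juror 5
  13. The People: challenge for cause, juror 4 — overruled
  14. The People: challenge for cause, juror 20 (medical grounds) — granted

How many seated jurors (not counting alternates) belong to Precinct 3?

3

Removed: #1, #5, #7, #8, #10, #12, #13, #17, #20, #21.
Seated jurors 1–8: #2, #3, #4, #6, #9, #11, #14, #15 (alternates #16, #18 not counted).
Of those, in Precinct 3: #6, #11, #15 → 3.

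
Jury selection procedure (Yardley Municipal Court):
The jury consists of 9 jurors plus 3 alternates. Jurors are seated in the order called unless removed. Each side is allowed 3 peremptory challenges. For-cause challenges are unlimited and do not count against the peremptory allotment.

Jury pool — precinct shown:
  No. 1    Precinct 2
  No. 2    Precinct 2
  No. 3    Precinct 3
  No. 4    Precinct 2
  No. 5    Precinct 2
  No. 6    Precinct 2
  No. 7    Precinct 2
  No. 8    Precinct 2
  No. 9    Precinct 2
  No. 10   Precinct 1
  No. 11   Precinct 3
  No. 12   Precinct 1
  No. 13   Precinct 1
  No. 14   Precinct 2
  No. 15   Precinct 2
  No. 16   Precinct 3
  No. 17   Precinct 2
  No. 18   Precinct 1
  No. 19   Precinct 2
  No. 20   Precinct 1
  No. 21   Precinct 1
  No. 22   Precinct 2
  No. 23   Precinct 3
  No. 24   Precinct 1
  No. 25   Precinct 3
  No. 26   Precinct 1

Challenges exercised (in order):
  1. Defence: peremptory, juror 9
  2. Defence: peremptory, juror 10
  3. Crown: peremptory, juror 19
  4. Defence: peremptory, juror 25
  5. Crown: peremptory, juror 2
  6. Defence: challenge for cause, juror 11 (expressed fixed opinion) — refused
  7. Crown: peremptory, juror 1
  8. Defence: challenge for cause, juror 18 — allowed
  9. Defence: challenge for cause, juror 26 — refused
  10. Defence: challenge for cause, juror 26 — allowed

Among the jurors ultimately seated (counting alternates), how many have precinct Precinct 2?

Removed: #1, #2, #9, #10, #18, #19, #25, #26.
Seated (12 incl. alternates): #3, #4, #5, #6, #7, #8, #11, #12, #13, #14, #15, #16.
Of those, in Precinct 2: #4, #5, #6, #7, #8, #14, #15 → 7.

7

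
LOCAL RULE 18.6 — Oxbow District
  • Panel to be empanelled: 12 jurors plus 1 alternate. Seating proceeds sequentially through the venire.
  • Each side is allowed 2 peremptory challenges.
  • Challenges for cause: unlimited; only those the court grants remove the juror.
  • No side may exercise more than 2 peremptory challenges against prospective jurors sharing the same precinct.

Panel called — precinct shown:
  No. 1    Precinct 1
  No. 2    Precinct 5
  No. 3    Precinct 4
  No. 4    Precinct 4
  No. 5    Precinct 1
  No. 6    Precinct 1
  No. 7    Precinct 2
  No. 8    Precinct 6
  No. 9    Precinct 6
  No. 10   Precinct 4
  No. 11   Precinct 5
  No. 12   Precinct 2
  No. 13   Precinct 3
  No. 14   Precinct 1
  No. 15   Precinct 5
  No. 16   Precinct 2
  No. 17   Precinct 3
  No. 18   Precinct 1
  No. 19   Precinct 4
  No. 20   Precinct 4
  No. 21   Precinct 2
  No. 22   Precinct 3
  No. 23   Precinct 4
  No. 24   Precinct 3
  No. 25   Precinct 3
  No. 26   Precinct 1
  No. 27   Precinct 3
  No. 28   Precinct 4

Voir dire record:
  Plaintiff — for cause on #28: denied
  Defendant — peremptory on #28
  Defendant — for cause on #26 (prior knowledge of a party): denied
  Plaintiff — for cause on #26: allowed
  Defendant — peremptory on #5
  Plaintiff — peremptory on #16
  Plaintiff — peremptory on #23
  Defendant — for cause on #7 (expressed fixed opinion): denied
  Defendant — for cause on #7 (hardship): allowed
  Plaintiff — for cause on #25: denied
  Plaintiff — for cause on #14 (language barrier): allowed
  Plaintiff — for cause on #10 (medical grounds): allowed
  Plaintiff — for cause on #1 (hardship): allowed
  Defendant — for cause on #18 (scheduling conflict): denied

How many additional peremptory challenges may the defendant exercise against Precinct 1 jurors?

Defendant peremptories so far: #28, #5 — 2 of 2 used, 0 left overall.
Against Precinct 1: #5 — 1 used; per-precinct cap 2 leaves 1.
Binding limit: min(0, 1) = 0.

0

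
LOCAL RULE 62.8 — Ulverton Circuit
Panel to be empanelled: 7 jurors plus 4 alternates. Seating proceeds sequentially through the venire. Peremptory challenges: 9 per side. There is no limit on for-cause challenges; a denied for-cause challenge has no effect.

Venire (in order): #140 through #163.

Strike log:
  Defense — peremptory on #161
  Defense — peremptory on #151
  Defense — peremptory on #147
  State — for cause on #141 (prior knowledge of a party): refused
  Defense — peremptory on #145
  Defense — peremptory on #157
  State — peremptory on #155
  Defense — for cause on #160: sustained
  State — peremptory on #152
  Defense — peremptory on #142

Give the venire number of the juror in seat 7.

Removed: #142, #145, #147, #151, #152, #155, #157, #160, #161. (#141 stays — for-cause denied.)
Seating in order: seats 1–7 → #140, #141, #143, #144, #146, #148, #149; alternates → #150, #153, #154, #156.
So seat 7 is #149.

149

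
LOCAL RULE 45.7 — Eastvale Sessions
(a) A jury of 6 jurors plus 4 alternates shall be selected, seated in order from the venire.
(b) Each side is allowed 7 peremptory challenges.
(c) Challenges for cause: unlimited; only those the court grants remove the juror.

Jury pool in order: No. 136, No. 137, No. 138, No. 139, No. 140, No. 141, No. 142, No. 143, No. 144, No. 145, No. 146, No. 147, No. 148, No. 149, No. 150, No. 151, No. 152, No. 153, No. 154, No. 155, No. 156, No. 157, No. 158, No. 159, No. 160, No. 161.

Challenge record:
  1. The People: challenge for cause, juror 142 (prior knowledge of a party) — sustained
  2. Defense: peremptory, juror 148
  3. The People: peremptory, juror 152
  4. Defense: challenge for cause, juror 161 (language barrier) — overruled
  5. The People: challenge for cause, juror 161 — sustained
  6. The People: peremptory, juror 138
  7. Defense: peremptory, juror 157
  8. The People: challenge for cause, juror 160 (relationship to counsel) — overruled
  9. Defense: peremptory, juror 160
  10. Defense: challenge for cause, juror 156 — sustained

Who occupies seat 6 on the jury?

143

Removed: #138, #142, #148, #152, #156, #157, #160, #161.
Seating in order: seats 1–6 → #136, #137, #139, #140, #141, #143; alternates → #144, #145, #146, #147.
So seat 6 is #143.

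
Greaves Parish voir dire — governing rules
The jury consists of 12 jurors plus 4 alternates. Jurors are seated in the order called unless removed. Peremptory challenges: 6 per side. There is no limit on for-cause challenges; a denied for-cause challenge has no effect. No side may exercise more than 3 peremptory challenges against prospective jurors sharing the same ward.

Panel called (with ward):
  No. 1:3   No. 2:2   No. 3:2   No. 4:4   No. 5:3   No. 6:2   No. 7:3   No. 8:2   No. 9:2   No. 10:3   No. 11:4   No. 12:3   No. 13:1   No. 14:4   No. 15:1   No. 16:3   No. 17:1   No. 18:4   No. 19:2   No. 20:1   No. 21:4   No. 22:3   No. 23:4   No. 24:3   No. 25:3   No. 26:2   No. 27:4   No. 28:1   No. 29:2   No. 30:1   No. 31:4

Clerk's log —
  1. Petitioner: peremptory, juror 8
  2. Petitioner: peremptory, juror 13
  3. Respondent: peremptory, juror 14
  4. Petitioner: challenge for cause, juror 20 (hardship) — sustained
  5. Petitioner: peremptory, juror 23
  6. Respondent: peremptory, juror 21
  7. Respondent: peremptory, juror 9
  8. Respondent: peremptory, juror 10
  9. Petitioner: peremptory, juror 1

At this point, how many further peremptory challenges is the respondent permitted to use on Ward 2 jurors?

2

Respondent peremptories so far: #14, #21, #9, #10 — 4 of 6 used, 2 left overall.
Against Ward 2: #9 — 1 used; per-ward cap 3 leaves 2.
Binding limit: min(2, 2) = 2.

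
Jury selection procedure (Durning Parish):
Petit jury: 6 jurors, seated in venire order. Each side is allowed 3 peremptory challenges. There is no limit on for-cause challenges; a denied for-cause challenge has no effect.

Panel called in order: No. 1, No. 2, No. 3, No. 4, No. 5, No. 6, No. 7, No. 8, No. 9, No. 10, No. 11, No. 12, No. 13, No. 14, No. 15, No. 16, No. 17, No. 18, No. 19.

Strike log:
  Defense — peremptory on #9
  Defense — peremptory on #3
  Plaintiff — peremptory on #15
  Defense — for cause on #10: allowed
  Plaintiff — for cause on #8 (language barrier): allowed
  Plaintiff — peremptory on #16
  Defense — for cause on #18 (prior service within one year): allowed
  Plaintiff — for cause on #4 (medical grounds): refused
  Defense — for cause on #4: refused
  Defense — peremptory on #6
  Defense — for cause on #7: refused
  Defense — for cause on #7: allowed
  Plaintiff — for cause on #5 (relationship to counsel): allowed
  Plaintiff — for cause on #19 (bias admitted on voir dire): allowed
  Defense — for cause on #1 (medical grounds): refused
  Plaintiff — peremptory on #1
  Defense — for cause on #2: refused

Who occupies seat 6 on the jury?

14

Removed: #1, #3, #5, #6, #7, #8, #9, #10, #15, #16, #18, #19. (#2, #4 stay — for-cause denied.)
Seating in order: seats 1–6 → #2, #4, #11, #12, #13, #14.
So seat 6 is #14.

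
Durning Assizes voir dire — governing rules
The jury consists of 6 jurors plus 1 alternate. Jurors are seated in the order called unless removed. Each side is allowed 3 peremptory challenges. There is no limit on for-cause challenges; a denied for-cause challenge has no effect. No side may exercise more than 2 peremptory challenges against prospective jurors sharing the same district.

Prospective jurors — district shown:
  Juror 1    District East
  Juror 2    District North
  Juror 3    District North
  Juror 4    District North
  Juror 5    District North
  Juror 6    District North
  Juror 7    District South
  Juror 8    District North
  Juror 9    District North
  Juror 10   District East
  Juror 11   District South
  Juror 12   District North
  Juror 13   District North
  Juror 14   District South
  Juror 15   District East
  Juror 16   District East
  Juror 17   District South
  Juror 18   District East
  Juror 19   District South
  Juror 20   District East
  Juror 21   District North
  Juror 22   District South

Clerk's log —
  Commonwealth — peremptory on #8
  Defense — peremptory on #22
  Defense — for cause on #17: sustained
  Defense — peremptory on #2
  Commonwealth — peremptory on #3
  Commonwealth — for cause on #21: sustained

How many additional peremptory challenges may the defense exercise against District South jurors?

1

Defense peremptories so far: #22, #2 — 2 of 3 used, 1 left overall.
Against District South: #22 — 1 used; per-district cap 2 leaves 1.
Binding limit: min(1, 1) = 1.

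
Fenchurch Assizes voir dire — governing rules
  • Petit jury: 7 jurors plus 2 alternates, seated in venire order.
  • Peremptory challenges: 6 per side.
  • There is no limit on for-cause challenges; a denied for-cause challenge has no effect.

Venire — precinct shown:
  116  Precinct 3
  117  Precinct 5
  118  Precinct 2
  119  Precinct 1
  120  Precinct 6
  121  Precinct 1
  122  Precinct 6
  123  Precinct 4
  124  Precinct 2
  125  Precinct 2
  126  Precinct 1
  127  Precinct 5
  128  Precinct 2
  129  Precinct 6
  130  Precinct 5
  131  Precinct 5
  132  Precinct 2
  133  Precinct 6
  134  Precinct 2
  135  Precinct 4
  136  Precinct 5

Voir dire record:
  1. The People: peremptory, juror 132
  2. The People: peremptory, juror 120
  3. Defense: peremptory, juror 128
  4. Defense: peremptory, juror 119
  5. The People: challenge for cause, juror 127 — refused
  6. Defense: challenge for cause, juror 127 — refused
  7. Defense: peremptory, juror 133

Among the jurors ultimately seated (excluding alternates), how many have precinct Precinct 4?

Removed: #119, #120, #128, #132, #133.
Seated jurors 1–7: #116, #117, #118, #121, #122, #123, #124 (alternates #125, #126 not counted).
Of those, in Precinct 4: #123 → 1.

1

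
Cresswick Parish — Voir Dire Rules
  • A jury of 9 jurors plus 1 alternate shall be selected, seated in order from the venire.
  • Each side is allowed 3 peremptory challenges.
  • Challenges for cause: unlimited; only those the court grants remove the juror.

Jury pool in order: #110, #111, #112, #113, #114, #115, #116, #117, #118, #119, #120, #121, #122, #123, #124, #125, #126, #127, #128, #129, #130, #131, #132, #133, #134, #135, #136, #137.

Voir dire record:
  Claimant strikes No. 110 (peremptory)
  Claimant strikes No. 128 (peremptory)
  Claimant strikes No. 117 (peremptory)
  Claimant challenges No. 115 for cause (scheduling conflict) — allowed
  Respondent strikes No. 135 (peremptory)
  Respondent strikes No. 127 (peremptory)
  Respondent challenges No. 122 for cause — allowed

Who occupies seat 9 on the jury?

Removed: #110, #115, #117, #122, #127, #128, #135.
Filling seats in venire order through position 9: #111, #112, #113, #114, #116, #118, #119, #120, #121.
So seat 9 is #121.

121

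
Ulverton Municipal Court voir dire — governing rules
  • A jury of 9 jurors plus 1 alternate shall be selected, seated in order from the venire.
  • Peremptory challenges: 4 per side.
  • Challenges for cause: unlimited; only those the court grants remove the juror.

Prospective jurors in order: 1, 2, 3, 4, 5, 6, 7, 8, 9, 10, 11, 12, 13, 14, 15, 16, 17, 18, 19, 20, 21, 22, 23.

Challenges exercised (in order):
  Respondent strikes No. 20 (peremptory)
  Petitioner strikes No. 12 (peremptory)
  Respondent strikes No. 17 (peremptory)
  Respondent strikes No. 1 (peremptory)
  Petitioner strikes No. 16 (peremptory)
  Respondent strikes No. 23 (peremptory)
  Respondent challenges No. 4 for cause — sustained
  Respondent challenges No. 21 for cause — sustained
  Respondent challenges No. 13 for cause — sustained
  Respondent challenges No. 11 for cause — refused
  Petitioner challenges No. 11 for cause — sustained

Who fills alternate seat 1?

Removed: #1, #4, #11, #12, #13, #16, #17, #20, #21, #23.
Filling seats in venire order through position 10: #2, #3, #5, #6, #7, #8, #9, #10, #14, #15.
So alternate 1 is #15.

15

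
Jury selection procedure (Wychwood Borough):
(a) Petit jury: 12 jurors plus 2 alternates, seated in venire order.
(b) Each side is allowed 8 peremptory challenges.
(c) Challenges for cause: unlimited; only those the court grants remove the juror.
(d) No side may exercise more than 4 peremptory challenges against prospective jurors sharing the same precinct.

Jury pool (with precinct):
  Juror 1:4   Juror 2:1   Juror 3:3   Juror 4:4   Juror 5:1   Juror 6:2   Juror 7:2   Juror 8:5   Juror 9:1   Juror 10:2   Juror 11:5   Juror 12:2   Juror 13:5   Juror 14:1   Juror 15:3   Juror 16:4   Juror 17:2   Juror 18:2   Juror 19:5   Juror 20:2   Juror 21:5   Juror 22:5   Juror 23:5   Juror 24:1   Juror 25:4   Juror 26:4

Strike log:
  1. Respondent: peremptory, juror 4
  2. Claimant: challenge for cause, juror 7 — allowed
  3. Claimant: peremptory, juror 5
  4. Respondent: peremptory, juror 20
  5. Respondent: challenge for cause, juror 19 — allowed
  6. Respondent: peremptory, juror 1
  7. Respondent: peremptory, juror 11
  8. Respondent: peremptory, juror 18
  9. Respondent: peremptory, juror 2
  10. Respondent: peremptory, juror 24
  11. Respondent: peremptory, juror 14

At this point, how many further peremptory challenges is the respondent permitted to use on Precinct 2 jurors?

Respondent peremptories so far: #4, #20, #1, #11, #18, #2, #24, #14 — 8 of 8 used, 0 left overall.
Against Precinct 2: #20, #18 — 2 used; per-precinct cap 4 leaves 2.
Binding limit: min(0, 2) = 0.

0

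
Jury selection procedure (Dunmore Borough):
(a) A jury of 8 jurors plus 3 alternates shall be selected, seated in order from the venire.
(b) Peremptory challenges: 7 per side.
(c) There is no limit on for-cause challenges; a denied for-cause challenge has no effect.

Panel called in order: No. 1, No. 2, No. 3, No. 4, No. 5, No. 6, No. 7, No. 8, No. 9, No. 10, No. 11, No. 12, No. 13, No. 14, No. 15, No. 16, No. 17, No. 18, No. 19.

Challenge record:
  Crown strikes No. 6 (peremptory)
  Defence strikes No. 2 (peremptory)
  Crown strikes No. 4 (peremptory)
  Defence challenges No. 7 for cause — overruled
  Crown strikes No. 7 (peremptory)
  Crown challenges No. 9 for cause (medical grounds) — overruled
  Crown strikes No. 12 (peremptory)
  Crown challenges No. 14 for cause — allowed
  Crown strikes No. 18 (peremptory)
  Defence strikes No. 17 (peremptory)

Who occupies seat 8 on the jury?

13

Removed: #2, #4, #6, #7, #12, #14, #17, #18. (#9 stays — for-cause denied.)
Filling seats in venire order through position 8: #1, #3, #5, #8, #9, #10, #11, #13.
So seat 8 is #13.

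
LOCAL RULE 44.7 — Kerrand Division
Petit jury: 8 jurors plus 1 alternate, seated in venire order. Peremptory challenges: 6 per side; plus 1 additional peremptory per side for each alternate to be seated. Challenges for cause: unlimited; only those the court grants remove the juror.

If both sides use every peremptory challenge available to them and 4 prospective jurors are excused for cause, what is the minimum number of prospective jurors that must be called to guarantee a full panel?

Seats to fill: 8 + 1 alternates = 9.
Peremptories: 6 + 1×1 = 7 per side × 2 sides = 14.
For-cause removals: 4.
Minimum venire: 9 + 14 + 4 = 27.

27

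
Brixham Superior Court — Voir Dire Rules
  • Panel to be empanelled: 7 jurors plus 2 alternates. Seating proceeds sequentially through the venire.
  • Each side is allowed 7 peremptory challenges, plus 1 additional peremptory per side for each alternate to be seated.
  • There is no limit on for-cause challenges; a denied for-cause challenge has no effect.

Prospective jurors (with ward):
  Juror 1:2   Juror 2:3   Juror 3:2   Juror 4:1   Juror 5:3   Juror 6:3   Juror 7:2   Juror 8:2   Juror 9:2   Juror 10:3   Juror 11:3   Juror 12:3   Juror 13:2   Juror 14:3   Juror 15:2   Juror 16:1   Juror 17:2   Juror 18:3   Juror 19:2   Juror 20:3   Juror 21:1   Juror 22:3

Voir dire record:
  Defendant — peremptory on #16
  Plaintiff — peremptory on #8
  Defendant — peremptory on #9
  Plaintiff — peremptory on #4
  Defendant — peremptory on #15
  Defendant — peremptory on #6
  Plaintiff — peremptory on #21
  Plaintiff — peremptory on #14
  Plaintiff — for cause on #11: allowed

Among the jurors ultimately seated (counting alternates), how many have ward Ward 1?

Removed: #4, #6, #8, #9, #11, #14, #15, #16, #21.
Seated (9 incl. alternates): #1, #2, #3, #5, #7, #10, #12, #13, #17.
None of those are in Ward 1 → 0.

0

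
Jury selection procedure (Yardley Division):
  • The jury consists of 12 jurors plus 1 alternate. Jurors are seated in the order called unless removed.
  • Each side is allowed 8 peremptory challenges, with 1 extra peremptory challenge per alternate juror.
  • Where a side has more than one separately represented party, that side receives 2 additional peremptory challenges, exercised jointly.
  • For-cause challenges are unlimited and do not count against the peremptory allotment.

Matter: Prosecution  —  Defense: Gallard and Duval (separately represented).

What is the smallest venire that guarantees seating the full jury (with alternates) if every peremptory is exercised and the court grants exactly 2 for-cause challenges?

Seats to fill: 12 + 1 alternates = 13.
Peremptories — Prosecution: 8 + 1×1 = 9; Defense: 8 + 1×1 + 2 = 11; total 20.
For-cause removals: 2.
Minimum venire: 13 + 20 + 2 = 35.

35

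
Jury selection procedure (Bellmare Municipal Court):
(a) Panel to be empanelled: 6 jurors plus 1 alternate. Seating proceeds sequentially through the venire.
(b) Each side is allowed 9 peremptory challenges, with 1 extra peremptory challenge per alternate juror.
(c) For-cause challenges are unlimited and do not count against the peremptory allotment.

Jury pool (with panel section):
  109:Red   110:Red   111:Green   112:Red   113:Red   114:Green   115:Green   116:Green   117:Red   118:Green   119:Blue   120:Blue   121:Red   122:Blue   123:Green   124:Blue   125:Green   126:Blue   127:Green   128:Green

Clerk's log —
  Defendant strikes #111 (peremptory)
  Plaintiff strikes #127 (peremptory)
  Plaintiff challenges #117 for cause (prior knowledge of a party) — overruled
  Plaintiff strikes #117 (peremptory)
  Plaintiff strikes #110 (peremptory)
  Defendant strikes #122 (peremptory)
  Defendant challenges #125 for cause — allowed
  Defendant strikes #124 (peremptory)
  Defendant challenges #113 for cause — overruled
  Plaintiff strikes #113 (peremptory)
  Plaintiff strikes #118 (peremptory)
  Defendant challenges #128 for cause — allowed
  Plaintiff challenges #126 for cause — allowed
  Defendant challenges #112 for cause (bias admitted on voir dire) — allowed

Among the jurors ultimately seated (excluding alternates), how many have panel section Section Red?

Removed: #110, #111, #112, #113, #117, #118, #122, #124, #125, #126, #127, #128.
Seated jurors 1–6: #109, #114, #115, #116, #119, #120 (alternates #121 not counted).
Of those, in Section Red: #109 → 1.

1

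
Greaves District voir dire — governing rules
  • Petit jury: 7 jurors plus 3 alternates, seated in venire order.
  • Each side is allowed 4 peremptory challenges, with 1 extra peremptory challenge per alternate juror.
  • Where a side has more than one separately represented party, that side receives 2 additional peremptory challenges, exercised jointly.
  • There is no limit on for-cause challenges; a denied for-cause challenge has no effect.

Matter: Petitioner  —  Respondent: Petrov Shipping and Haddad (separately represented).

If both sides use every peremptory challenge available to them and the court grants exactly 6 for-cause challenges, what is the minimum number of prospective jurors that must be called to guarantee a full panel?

Seats to fill: 7 + 3 alternates = 10.
Peremptories — Petitioner: 4 + 1×3 = 7; Respondent: 4 + 1×3 + 2 = 9; total 16.
For-cause removals: 6.
Minimum venire: 10 + 16 + 6 = 32.

32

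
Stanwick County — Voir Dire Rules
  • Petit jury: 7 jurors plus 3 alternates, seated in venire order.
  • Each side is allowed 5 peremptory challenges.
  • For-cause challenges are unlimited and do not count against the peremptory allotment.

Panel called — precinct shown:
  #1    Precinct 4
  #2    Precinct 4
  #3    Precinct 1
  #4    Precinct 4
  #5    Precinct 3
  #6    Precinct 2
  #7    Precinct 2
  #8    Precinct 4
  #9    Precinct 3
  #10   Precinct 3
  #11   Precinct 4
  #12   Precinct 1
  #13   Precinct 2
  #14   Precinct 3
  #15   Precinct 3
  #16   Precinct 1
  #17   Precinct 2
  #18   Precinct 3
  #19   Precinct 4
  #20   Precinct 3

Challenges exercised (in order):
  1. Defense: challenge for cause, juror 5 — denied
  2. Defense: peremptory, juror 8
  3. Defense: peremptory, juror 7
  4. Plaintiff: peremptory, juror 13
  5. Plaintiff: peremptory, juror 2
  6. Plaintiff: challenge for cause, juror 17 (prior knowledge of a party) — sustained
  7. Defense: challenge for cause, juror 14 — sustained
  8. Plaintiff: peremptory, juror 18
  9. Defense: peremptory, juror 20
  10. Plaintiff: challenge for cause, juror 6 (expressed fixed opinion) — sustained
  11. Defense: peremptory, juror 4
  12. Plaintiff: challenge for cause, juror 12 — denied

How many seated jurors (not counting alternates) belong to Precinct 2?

0

Removed: #2, #4, #6, #7, #8, #13, #14, #17, #18, #20.
Seated jurors 1–7: #1, #3, #5, #9, #10, #11, #12 (alternates #15, #16, #19 not counted).
None of those are in Precinct 2 → 0.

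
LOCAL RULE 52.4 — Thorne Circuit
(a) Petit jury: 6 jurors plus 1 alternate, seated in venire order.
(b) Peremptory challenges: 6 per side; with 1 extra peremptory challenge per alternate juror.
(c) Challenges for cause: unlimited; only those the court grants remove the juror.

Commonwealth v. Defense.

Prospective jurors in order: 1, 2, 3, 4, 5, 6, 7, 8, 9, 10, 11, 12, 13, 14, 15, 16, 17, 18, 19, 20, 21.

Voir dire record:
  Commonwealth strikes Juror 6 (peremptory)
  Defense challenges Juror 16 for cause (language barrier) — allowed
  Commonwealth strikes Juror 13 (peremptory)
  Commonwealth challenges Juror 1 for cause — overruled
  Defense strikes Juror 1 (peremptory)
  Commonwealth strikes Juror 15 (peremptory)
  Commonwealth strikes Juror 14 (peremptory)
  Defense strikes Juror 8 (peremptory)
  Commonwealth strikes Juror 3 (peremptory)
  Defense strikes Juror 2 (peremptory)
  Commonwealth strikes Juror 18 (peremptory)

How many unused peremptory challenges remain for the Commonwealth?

Commonwealth allotment: 6 base + 1 × 1 alternate = 7.
Commonwealth peremptories used: #6, #13, #15, #14, #3, #18 — 6 (the for-cause on #1 doesn't count).
Remaining: 7 − 6 = 1.

1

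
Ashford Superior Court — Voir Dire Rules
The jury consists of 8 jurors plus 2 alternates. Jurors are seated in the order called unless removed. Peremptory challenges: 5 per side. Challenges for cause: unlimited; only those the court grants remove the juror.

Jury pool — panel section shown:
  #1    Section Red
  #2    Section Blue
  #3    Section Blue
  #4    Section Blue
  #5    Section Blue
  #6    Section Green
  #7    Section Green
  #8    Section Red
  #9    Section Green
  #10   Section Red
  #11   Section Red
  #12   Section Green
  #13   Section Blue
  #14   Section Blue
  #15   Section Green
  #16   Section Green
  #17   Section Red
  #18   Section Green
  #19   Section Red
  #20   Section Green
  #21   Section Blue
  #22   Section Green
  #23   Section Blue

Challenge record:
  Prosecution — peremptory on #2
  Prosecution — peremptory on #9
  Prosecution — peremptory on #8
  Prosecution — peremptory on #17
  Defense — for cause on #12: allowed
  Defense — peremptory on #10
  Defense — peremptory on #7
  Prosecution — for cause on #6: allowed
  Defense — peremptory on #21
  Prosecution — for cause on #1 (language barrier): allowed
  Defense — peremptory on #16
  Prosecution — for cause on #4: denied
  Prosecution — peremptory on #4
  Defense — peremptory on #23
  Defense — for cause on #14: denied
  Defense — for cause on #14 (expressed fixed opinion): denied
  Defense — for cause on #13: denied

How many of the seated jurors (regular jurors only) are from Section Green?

Removed: #1, #2, #4, #6, #7, #8, #9, #10, #12, #16, #17, #21, #23.
Seated jurors 1–8: #3, #5, #11, #13, #14, #15, #18, #19 (alternates #20, #22 not counted).
Of those, in Section Green: #15, #18 → 2.

2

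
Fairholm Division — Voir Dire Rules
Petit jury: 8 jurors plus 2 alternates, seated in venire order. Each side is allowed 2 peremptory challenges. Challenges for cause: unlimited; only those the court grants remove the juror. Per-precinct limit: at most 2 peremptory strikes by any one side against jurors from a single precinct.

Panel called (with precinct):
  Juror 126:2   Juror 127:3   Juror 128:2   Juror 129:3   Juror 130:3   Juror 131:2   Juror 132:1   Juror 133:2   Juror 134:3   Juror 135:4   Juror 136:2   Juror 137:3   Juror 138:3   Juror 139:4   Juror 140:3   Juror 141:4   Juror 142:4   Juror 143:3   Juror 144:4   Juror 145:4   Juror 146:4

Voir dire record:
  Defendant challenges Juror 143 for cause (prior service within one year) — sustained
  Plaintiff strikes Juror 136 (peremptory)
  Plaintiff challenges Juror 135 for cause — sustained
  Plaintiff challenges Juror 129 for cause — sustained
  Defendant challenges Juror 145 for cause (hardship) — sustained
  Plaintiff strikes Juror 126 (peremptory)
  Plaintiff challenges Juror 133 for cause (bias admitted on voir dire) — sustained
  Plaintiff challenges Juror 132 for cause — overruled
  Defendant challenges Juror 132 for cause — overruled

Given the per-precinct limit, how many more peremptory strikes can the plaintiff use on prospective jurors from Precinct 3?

0

Plaintiff peremptories so far: #136, #126 — 2 of 2 used, 0 left overall.
Against Precinct 3: none yet — per-precinct cap 2 leaves 2.
Binding limit: min(0, 2) = 0.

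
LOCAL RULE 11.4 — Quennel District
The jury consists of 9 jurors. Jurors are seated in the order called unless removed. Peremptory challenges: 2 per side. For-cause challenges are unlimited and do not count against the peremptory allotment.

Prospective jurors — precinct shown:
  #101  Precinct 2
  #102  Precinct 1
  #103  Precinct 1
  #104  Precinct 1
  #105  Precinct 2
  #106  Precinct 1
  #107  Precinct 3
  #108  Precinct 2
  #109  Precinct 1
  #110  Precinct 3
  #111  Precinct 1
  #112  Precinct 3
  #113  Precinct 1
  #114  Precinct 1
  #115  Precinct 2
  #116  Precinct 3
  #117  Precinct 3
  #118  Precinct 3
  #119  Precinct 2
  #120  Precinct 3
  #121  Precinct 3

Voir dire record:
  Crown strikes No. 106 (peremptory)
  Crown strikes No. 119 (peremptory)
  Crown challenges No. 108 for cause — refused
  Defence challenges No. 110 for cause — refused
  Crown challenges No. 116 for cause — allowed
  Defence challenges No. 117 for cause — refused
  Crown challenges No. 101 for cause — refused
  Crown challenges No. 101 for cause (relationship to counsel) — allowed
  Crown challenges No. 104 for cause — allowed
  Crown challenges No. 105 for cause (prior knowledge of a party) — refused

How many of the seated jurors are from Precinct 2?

Removed: #101, #104, #106, #116, #119.
Seated jurors 1–9: #102, #103, #105, #107, #108, #109, #110, #111, #112.
Of those, in Precinct 2: #105, #108 → 2.

2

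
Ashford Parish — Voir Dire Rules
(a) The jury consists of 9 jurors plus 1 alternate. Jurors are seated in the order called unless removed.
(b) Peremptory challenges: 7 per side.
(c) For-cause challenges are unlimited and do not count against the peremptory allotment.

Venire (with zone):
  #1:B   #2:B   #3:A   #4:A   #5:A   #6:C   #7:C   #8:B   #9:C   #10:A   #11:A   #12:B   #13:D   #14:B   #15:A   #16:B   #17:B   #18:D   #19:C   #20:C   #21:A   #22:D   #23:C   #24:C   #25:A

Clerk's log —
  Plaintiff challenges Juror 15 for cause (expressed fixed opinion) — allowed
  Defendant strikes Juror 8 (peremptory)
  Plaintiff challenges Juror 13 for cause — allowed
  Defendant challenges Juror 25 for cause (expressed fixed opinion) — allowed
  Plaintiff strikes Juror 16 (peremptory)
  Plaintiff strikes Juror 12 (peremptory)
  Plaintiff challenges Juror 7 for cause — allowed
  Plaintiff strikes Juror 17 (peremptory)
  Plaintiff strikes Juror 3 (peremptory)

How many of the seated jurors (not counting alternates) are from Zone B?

Removed: #3, #7, #8, #12, #13, #15, #16, #17, #25.
Seated jurors 1–9: #1, #2, #4, #5, #6, #9, #10, #11, #14 (alternates #18 not counted).
Of those, in Zone B: #1, #2, #14 → 3.

3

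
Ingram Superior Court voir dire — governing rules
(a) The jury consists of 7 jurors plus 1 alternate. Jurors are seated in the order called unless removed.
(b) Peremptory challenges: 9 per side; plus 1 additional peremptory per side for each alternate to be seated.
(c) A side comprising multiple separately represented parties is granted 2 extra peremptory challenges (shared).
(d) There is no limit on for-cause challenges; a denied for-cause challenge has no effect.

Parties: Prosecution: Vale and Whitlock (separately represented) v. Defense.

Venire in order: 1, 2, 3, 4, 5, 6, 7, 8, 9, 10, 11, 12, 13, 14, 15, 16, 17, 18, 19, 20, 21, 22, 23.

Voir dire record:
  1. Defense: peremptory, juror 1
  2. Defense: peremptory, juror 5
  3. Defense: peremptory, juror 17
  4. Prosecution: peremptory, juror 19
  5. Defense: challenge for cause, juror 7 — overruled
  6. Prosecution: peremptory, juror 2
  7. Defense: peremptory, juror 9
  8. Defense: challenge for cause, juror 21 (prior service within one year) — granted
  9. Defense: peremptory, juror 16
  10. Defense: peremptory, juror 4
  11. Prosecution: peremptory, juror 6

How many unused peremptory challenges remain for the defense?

Defense allotment: 9 base + 1 × 1 alternate = 10.
Defense peremptories used: #1, #5, #17, #9, #16, #4 — 6 (for-cause on #7, #21 don't count).
Remaining: 10 − 6 = 4.

4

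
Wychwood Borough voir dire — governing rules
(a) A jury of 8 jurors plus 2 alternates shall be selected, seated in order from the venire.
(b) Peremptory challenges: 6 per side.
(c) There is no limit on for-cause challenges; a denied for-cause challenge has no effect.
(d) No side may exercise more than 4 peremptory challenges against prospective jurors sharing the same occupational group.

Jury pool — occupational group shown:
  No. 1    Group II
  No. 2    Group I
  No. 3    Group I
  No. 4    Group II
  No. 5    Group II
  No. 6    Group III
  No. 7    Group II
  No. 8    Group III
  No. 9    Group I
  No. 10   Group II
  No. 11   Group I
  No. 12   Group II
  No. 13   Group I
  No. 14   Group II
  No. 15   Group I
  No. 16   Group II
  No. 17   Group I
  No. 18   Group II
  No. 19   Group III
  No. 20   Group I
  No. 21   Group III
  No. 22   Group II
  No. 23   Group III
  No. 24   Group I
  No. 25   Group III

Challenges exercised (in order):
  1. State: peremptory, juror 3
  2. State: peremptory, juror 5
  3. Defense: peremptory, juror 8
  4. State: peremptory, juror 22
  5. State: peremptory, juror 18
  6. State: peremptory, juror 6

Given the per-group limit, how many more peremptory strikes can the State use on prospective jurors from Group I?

State peremptories so far: #3, #5, #22, #18, #6 — 5 of 6 used, 1 left overall.
Against Group I: #3 — 1 used; per-group cap 4 leaves 3.
Binding limit: min(1, 3) = 1.

1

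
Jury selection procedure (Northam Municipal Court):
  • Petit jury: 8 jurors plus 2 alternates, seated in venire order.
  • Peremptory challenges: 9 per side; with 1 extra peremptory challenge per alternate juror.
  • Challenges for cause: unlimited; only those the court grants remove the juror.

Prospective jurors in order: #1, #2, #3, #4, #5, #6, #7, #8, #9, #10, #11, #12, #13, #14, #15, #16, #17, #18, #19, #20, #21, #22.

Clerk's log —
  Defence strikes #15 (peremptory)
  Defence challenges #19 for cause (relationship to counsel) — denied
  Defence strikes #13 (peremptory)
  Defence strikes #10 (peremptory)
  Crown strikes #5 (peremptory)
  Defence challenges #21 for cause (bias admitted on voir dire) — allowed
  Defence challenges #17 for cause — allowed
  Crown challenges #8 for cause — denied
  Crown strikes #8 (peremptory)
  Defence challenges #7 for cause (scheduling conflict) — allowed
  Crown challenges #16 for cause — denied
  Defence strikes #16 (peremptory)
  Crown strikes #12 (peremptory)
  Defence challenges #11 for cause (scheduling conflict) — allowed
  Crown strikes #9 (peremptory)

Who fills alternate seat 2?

Removed: #5, #7, #8, #9, #10, #11, #12, #13, #15, #16, #17, #21. (#19 stays — for-cause denied.)
Seating in order: seats 1–8 → #1, #2, #3, #4, #6, #14, #18, #19; alternates → #20, #22.
So alternate 2 is #22.

22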